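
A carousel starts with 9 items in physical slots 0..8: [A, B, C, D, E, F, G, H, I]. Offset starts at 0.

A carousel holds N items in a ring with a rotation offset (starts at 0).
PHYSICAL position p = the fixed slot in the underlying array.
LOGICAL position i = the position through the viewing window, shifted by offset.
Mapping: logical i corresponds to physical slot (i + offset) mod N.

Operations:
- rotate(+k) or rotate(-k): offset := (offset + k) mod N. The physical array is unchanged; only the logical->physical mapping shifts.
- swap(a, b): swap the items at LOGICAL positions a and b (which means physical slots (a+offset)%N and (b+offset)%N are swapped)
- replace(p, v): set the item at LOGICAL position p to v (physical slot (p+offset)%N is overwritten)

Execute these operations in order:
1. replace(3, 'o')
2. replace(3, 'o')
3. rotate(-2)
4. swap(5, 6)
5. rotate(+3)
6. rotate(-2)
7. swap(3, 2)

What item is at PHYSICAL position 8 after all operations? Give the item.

After op 1 (replace(3, 'o')): offset=0, physical=[A,B,C,o,E,F,G,H,I], logical=[A,B,C,o,E,F,G,H,I]
After op 2 (replace(3, 'o')): offset=0, physical=[A,B,C,o,E,F,G,H,I], logical=[A,B,C,o,E,F,G,H,I]
After op 3 (rotate(-2)): offset=7, physical=[A,B,C,o,E,F,G,H,I], logical=[H,I,A,B,C,o,E,F,G]
After op 4 (swap(5, 6)): offset=7, physical=[A,B,C,E,o,F,G,H,I], logical=[H,I,A,B,C,E,o,F,G]
After op 5 (rotate(+3)): offset=1, physical=[A,B,C,E,o,F,G,H,I], logical=[B,C,E,o,F,G,H,I,A]
After op 6 (rotate(-2)): offset=8, physical=[A,B,C,E,o,F,G,H,I], logical=[I,A,B,C,E,o,F,G,H]
After op 7 (swap(3, 2)): offset=8, physical=[A,C,B,E,o,F,G,H,I], logical=[I,A,C,B,E,o,F,G,H]

Answer: I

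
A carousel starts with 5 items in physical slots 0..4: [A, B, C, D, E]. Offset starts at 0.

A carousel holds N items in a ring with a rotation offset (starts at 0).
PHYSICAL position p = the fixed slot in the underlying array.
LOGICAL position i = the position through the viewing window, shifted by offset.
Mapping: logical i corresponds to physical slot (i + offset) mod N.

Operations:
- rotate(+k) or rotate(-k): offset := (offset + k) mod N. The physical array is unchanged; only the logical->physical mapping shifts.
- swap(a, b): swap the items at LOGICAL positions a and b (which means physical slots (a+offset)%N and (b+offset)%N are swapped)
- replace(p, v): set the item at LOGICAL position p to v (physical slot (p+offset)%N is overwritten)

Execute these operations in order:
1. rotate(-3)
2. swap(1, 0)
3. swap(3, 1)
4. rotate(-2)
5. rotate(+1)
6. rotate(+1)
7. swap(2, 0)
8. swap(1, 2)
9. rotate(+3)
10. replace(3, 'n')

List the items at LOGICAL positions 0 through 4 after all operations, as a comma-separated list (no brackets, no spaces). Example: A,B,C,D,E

Answer: C,B,E,n,A

Derivation:
After op 1 (rotate(-3)): offset=2, physical=[A,B,C,D,E], logical=[C,D,E,A,B]
After op 2 (swap(1, 0)): offset=2, physical=[A,B,D,C,E], logical=[D,C,E,A,B]
After op 3 (swap(3, 1)): offset=2, physical=[C,B,D,A,E], logical=[D,A,E,C,B]
After op 4 (rotate(-2)): offset=0, physical=[C,B,D,A,E], logical=[C,B,D,A,E]
After op 5 (rotate(+1)): offset=1, physical=[C,B,D,A,E], logical=[B,D,A,E,C]
After op 6 (rotate(+1)): offset=2, physical=[C,B,D,A,E], logical=[D,A,E,C,B]
After op 7 (swap(2, 0)): offset=2, physical=[C,B,E,A,D], logical=[E,A,D,C,B]
After op 8 (swap(1, 2)): offset=2, physical=[C,B,E,D,A], logical=[E,D,A,C,B]
After op 9 (rotate(+3)): offset=0, physical=[C,B,E,D,A], logical=[C,B,E,D,A]
After op 10 (replace(3, 'n')): offset=0, physical=[C,B,E,n,A], logical=[C,B,E,n,A]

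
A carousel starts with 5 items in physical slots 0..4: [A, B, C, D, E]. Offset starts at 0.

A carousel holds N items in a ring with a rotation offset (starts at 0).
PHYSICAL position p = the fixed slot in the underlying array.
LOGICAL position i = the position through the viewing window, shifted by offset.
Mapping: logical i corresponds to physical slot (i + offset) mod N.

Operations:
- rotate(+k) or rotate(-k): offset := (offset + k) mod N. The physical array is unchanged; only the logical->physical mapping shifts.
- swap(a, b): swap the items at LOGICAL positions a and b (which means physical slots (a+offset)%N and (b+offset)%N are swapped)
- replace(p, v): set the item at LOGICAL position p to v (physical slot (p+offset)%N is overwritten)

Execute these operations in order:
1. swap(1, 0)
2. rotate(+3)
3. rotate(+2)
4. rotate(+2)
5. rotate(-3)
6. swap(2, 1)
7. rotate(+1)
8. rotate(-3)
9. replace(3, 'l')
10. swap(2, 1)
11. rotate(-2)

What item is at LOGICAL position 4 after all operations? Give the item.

Answer: D

Derivation:
After op 1 (swap(1, 0)): offset=0, physical=[B,A,C,D,E], logical=[B,A,C,D,E]
After op 2 (rotate(+3)): offset=3, physical=[B,A,C,D,E], logical=[D,E,B,A,C]
After op 3 (rotate(+2)): offset=0, physical=[B,A,C,D,E], logical=[B,A,C,D,E]
After op 4 (rotate(+2)): offset=2, physical=[B,A,C,D,E], logical=[C,D,E,B,A]
After op 5 (rotate(-3)): offset=4, physical=[B,A,C,D,E], logical=[E,B,A,C,D]
After op 6 (swap(2, 1)): offset=4, physical=[A,B,C,D,E], logical=[E,A,B,C,D]
After op 7 (rotate(+1)): offset=0, physical=[A,B,C,D,E], logical=[A,B,C,D,E]
After op 8 (rotate(-3)): offset=2, physical=[A,B,C,D,E], logical=[C,D,E,A,B]
After op 9 (replace(3, 'l')): offset=2, physical=[l,B,C,D,E], logical=[C,D,E,l,B]
After op 10 (swap(2, 1)): offset=2, physical=[l,B,C,E,D], logical=[C,E,D,l,B]
After op 11 (rotate(-2)): offset=0, physical=[l,B,C,E,D], logical=[l,B,C,E,D]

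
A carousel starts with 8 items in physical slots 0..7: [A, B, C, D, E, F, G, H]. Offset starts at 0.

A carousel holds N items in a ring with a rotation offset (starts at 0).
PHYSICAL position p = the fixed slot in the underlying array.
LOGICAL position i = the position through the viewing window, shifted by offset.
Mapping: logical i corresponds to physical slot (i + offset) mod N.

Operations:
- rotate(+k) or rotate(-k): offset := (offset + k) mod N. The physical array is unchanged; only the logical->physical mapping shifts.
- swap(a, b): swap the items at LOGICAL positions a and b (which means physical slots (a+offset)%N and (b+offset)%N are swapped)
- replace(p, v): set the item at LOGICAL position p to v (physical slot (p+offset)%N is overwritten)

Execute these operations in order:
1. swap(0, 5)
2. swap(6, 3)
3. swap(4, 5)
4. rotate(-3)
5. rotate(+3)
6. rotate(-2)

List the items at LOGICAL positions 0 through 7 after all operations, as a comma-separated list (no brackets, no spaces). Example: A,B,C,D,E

Answer: D,H,F,B,C,G,A,E

Derivation:
After op 1 (swap(0, 5)): offset=0, physical=[F,B,C,D,E,A,G,H], logical=[F,B,C,D,E,A,G,H]
After op 2 (swap(6, 3)): offset=0, physical=[F,B,C,G,E,A,D,H], logical=[F,B,C,G,E,A,D,H]
After op 3 (swap(4, 5)): offset=0, physical=[F,B,C,G,A,E,D,H], logical=[F,B,C,G,A,E,D,H]
After op 4 (rotate(-3)): offset=5, physical=[F,B,C,G,A,E,D,H], logical=[E,D,H,F,B,C,G,A]
After op 5 (rotate(+3)): offset=0, physical=[F,B,C,G,A,E,D,H], logical=[F,B,C,G,A,E,D,H]
After op 6 (rotate(-2)): offset=6, physical=[F,B,C,G,A,E,D,H], logical=[D,H,F,B,C,G,A,E]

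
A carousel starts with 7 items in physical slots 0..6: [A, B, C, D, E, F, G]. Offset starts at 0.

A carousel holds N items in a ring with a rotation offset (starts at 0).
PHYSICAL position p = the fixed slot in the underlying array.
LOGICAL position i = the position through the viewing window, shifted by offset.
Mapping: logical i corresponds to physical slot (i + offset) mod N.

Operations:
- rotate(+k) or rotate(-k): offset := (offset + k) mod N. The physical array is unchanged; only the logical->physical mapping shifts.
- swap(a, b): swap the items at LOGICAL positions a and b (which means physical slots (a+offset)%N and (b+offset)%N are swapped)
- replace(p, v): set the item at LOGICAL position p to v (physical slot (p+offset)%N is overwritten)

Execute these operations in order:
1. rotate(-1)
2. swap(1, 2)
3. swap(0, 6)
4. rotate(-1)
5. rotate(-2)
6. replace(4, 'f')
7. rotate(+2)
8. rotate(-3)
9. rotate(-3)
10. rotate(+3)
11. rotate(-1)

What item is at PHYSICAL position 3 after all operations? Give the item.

After op 1 (rotate(-1)): offset=6, physical=[A,B,C,D,E,F,G], logical=[G,A,B,C,D,E,F]
After op 2 (swap(1, 2)): offset=6, physical=[B,A,C,D,E,F,G], logical=[G,B,A,C,D,E,F]
After op 3 (swap(0, 6)): offset=6, physical=[B,A,C,D,E,G,F], logical=[F,B,A,C,D,E,G]
After op 4 (rotate(-1)): offset=5, physical=[B,A,C,D,E,G,F], logical=[G,F,B,A,C,D,E]
After op 5 (rotate(-2)): offset=3, physical=[B,A,C,D,E,G,F], logical=[D,E,G,F,B,A,C]
After op 6 (replace(4, 'f')): offset=3, physical=[f,A,C,D,E,G,F], logical=[D,E,G,F,f,A,C]
After op 7 (rotate(+2)): offset=5, physical=[f,A,C,D,E,G,F], logical=[G,F,f,A,C,D,E]
After op 8 (rotate(-3)): offset=2, physical=[f,A,C,D,E,G,F], logical=[C,D,E,G,F,f,A]
After op 9 (rotate(-3)): offset=6, physical=[f,A,C,D,E,G,F], logical=[F,f,A,C,D,E,G]
After op 10 (rotate(+3)): offset=2, physical=[f,A,C,D,E,G,F], logical=[C,D,E,G,F,f,A]
After op 11 (rotate(-1)): offset=1, physical=[f,A,C,D,E,G,F], logical=[A,C,D,E,G,F,f]

Answer: D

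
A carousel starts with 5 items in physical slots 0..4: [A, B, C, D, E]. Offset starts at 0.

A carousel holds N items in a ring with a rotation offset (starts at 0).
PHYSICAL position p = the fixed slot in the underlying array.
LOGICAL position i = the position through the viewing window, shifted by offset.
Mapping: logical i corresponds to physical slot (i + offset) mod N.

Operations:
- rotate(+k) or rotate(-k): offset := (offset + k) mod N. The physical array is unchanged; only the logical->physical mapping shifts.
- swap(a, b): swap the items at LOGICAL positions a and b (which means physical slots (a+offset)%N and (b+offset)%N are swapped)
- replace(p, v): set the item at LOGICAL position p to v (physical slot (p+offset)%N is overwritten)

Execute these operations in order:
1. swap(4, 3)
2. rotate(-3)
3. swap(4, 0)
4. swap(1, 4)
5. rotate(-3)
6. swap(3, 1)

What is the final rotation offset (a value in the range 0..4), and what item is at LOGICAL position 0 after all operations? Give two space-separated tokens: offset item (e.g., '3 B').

Answer: 4 D

Derivation:
After op 1 (swap(4, 3)): offset=0, physical=[A,B,C,E,D], logical=[A,B,C,E,D]
After op 2 (rotate(-3)): offset=2, physical=[A,B,C,E,D], logical=[C,E,D,A,B]
After op 3 (swap(4, 0)): offset=2, physical=[A,C,B,E,D], logical=[B,E,D,A,C]
After op 4 (swap(1, 4)): offset=2, physical=[A,E,B,C,D], logical=[B,C,D,A,E]
After op 5 (rotate(-3)): offset=4, physical=[A,E,B,C,D], logical=[D,A,E,B,C]
After op 6 (swap(3, 1)): offset=4, physical=[B,E,A,C,D], logical=[D,B,E,A,C]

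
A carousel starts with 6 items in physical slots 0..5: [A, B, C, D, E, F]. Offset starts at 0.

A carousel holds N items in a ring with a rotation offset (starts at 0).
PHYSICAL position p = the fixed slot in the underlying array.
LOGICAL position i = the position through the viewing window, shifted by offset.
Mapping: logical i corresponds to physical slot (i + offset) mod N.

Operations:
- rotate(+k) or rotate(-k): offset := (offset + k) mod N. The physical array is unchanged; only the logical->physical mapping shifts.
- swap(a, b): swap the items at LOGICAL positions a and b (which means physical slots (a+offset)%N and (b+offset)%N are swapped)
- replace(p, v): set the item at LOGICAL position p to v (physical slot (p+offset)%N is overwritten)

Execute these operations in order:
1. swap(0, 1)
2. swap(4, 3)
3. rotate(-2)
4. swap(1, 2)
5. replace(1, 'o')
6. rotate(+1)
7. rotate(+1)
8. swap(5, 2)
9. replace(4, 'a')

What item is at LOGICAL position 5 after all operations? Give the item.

Answer: C

Derivation:
After op 1 (swap(0, 1)): offset=0, physical=[B,A,C,D,E,F], logical=[B,A,C,D,E,F]
After op 2 (swap(4, 3)): offset=0, physical=[B,A,C,E,D,F], logical=[B,A,C,E,D,F]
After op 3 (rotate(-2)): offset=4, physical=[B,A,C,E,D,F], logical=[D,F,B,A,C,E]
After op 4 (swap(1, 2)): offset=4, physical=[F,A,C,E,D,B], logical=[D,B,F,A,C,E]
After op 5 (replace(1, 'o')): offset=4, physical=[F,A,C,E,D,o], logical=[D,o,F,A,C,E]
After op 6 (rotate(+1)): offset=5, physical=[F,A,C,E,D,o], logical=[o,F,A,C,E,D]
After op 7 (rotate(+1)): offset=0, physical=[F,A,C,E,D,o], logical=[F,A,C,E,D,o]
After op 8 (swap(5, 2)): offset=0, physical=[F,A,o,E,D,C], logical=[F,A,o,E,D,C]
After op 9 (replace(4, 'a')): offset=0, physical=[F,A,o,E,a,C], logical=[F,A,o,E,a,C]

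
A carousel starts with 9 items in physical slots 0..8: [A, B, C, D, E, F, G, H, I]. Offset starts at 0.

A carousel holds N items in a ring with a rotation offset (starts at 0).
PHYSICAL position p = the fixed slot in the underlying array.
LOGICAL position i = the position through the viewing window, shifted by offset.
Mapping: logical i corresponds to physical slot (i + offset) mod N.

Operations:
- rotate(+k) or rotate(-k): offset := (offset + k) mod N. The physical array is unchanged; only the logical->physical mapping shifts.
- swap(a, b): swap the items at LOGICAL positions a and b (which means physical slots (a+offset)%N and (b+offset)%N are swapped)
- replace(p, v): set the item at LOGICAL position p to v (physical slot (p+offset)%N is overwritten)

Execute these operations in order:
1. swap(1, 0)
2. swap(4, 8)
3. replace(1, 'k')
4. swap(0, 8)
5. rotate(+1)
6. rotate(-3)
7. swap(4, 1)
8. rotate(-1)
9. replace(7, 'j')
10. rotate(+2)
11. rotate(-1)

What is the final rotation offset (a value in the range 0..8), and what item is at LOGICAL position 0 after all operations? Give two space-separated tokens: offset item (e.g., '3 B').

After op 1 (swap(1, 0)): offset=0, physical=[B,A,C,D,E,F,G,H,I], logical=[B,A,C,D,E,F,G,H,I]
After op 2 (swap(4, 8)): offset=0, physical=[B,A,C,D,I,F,G,H,E], logical=[B,A,C,D,I,F,G,H,E]
After op 3 (replace(1, 'k')): offset=0, physical=[B,k,C,D,I,F,G,H,E], logical=[B,k,C,D,I,F,G,H,E]
After op 4 (swap(0, 8)): offset=0, physical=[E,k,C,D,I,F,G,H,B], logical=[E,k,C,D,I,F,G,H,B]
After op 5 (rotate(+1)): offset=1, physical=[E,k,C,D,I,F,G,H,B], logical=[k,C,D,I,F,G,H,B,E]
After op 6 (rotate(-3)): offset=7, physical=[E,k,C,D,I,F,G,H,B], logical=[H,B,E,k,C,D,I,F,G]
After op 7 (swap(4, 1)): offset=7, physical=[E,k,B,D,I,F,G,H,C], logical=[H,C,E,k,B,D,I,F,G]
After op 8 (rotate(-1)): offset=6, physical=[E,k,B,D,I,F,G,H,C], logical=[G,H,C,E,k,B,D,I,F]
After op 9 (replace(7, 'j')): offset=6, physical=[E,k,B,D,j,F,G,H,C], logical=[G,H,C,E,k,B,D,j,F]
After op 10 (rotate(+2)): offset=8, physical=[E,k,B,D,j,F,G,H,C], logical=[C,E,k,B,D,j,F,G,H]
After op 11 (rotate(-1)): offset=7, physical=[E,k,B,D,j,F,G,H,C], logical=[H,C,E,k,B,D,j,F,G]

Answer: 7 H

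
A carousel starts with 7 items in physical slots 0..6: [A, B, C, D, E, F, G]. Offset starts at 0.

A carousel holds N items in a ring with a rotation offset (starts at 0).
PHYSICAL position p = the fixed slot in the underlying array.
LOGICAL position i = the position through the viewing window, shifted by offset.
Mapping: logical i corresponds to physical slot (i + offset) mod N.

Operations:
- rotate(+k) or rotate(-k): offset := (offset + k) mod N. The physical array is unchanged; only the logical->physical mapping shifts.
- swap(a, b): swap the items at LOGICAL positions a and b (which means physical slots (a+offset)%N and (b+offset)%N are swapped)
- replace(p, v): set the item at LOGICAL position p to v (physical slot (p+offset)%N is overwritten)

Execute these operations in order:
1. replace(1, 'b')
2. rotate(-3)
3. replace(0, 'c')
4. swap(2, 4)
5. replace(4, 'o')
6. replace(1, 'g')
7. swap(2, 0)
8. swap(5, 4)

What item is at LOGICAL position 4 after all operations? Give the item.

After op 1 (replace(1, 'b')): offset=0, physical=[A,b,C,D,E,F,G], logical=[A,b,C,D,E,F,G]
After op 2 (rotate(-3)): offset=4, physical=[A,b,C,D,E,F,G], logical=[E,F,G,A,b,C,D]
After op 3 (replace(0, 'c')): offset=4, physical=[A,b,C,D,c,F,G], logical=[c,F,G,A,b,C,D]
After op 4 (swap(2, 4)): offset=4, physical=[A,G,C,D,c,F,b], logical=[c,F,b,A,G,C,D]
After op 5 (replace(4, 'o')): offset=4, physical=[A,o,C,D,c,F,b], logical=[c,F,b,A,o,C,D]
After op 6 (replace(1, 'g')): offset=4, physical=[A,o,C,D,c,g,b], logical=[c,g,b,A,o,C,D]
After op 7 (swap(2, 0)): offset=4, physical=[A,o,C,D,b,g,c], logical=[b,g,c,A,o,C,D]
After op 8 (swap(5, 4)): offset=4, physical=[A,C,o,D,b,g,c], logical=[b,g,c,A,C,o,D]

Answer: C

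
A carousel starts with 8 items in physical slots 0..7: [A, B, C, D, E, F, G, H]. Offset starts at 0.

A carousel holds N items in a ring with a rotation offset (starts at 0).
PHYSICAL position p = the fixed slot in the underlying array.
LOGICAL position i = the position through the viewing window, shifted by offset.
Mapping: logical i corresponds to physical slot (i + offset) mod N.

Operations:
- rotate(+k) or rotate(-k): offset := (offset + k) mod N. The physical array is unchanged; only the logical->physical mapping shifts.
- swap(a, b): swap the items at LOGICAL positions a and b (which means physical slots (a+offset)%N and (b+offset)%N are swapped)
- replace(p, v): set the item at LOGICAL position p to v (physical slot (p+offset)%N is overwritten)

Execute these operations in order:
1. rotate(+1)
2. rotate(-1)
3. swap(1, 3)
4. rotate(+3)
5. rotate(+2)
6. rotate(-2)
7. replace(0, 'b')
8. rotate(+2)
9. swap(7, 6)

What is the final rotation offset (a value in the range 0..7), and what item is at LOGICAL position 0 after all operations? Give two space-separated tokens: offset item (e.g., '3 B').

Answer: 5 F

Derivation:
After op 1 (rotate(+1)): offset=1, physical=[A,B,C,D,E,F,G,H], logical=[B,C,D,E,F,G,H,A]
After op 2 (rotate(-1)): offset=0, physical=[A,B,C,D,E,F,G,H], logical=[A,B,C,D,E,F,G,H]
After op 3 (swap(1, 3)): offset=0, physical=[A,D,C,B,E,F,G,H], logical=[A,D,C,B,E,F,G,H]
After op 4 (rotate(+3)): offset=3, physical=[A,D,C,B,E,F,G,H], logical=[B,E,F,G,H,A,D,C]
After op 5 (rotate(+2)): offset=5, physical=[A,D,C,B,E,F,G,H], logical=[F,G,H,A,D,C,B,E]
After op 6 (rotate(-2)): offset=3, physical=[A,D,C,B,E,F,G,H], logical=[B,E,F,G,H,A,D,C]
After op 7 (replace(0, 'b')): offset=3, physical=[A,D,C,b,E,F,G,H], logical=[b,E,F,G,H,A,D,C]
After op 8 (rotate(+2)): offset=5, physical=[A,D,C,b,E,F,G,H], logical=[F,G,H,A,D,C,b,E]
After op 9 (swap(7, 6)): offset=5, physical=[A,D,C,E,b,F,G,H], logical=[F,G,H,A,D,C,E,b]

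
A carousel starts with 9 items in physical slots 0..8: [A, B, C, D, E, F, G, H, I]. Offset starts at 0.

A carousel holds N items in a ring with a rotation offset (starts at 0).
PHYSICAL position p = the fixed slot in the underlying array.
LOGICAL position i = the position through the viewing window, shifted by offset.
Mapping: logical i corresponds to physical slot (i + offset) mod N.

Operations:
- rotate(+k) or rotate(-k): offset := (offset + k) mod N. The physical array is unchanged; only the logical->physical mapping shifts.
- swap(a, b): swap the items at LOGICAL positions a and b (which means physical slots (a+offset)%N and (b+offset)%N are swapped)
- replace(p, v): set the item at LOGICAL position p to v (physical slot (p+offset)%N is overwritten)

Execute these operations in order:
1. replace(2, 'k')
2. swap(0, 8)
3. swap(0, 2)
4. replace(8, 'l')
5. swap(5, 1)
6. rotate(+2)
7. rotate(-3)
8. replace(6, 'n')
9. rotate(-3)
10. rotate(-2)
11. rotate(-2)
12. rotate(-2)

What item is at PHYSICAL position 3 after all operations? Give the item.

After op 1 (replace(2, 'k')): offset=0, physical=[A,B,k,D,E,F,G,H,I], logical=[A,B,k,D,E,F,G,H,I]
After op 2 (swap(0, 8)): offset=0, physical=[I,B,k,D,E,F,G,H,A], logical=[I,B,k,D,E,F,G,H,A]
After op 3 (swap(0, 2)): offset=0, physical=[k,B,I,D,E,F,G,H,A], logical=[k,B,I,D,E,F,G,H,A]
After op 4 (replace(8, 'l')): offset=0, physical=[k,B,I,D,E,F,G,H,l], logical=[k,B,I,D,E,F,G,H,l]
After op 5 (swap(5, 1)): offset=0, physical=[k,F,I,D,E,B,G,H,l], logical=[k,F,I,D,E,B,G,H,l]
After op 6 (rotate(+2)): offset=2, physical=[k,F,I,D,E,B,G,H,l], logical=[I,D,E,B,G,H,l,k,F]
After op 7 (rotate(-3)): offset=8, physical=[k,F,I,D,E,B,G,H,l], logical=[l,k,F,I,D,E,B,G,H]
After op 8 (replace(6, 'n')): offset=8, physical=[k,F,I,D,E,n,G,H,l], logical=[l,k,F,I,D,E,n,G,H]
After op 9 (rotate(-3)): offset=5, physical=[k,F,I,D,E,n,G,H,l], logical=[n,G,H,l,k,F,I,D,E]
After op 10 (rotate(-2)): offset=3, physical=[k,F,I,D,E,n,G,H,l], logical=[D,E,n,G,H,l,k,F,I]
After op 11 (rotate(-2)): offset=1, physical=[k,F,I,D,E,n,G,H,l], logical=[F,I,D,E,n,G,H,l,k]
After op 12 (rotate(-2)): offset=8, physical=[k,F,I,D,E,n,G,H,l], logical=[l,k,F,I,D,E,n,G,H]

Answer: D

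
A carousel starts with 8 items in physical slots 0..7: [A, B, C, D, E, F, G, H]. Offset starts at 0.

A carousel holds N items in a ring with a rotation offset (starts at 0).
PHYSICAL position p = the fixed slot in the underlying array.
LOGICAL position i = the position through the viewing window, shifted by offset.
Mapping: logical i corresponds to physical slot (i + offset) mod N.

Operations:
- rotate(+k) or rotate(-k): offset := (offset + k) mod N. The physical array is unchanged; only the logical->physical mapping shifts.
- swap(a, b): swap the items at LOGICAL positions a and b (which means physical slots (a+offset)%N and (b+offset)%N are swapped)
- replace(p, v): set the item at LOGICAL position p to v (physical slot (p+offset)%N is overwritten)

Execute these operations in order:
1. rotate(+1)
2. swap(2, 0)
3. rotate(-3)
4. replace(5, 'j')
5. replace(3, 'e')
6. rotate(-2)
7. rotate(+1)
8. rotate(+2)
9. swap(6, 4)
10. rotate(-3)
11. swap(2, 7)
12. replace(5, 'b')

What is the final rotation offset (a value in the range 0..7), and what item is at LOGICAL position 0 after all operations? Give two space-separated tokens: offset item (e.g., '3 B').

Answer: 4 E

Derivation:
After op 1 (rotate(+1)): offset=1, physical=[A,B,C,D,E,F,G,H], logical=[B,C,D,E,F,G,H,A]
After op 2 (swap(2, 0)): offset=1, physical=[A,D,C,B,E,F,G,H], logical=[D,C,B,E,F,G,H,A]
After op 3 (rotate(-3)): offset=6, physical=[A,D,C,B,E,F,G,H], logical=[G,H,A,D,C,B,E,F]
After op 4 (replace(5, 'j')): offset=6, physical=[A,D,C,j,E,F,G,H], logical=[G,H,A,D,C,j,E,F]
After op 5 (replace(3, 'e')): offset=6, physical=[A,e,C,j,E,F,G,H], logical=[G,H,A,e,C,j,E,F]
After op 6 (rotate(-2)): offset=4, physical=[A,e,C,j,E,F,G,H], logical=[E,F,G,H,A,e,C,j]
After op 7 (rotate(+1)): offset=5, physical=[A,e,C,j,E,F,G,H], logical=[F,G,H,A,e,C,j,E]
After op 8 (rotate(+2)): offset=7, physical=[A,e,C,j,E,F,G,H], logical=[H,A,e,C,j,E,F,G]
After op 9 (swap(6, 4)): offset=7, physical=[A,e,C,F,E,j,G,H], logical=[H,A,e,C,F,E,j,G]
After op 10 (rotate(-3)): offset=4, physical=[A,e,C,F,E,j,G,H], logical=[E,j,G,H,A,e,C,F]
After op 11 (swap(2, 7)): offset=4, physical=[A,e,C,G,E,j,F,H], logical=[E,j,F,H,A,e,C,G]
After op 12 (replace(5, 'b')): offset=4, physical=[A,b,C,G,E,j,F,H], logical=[E,j,F,H,A,b,C,G]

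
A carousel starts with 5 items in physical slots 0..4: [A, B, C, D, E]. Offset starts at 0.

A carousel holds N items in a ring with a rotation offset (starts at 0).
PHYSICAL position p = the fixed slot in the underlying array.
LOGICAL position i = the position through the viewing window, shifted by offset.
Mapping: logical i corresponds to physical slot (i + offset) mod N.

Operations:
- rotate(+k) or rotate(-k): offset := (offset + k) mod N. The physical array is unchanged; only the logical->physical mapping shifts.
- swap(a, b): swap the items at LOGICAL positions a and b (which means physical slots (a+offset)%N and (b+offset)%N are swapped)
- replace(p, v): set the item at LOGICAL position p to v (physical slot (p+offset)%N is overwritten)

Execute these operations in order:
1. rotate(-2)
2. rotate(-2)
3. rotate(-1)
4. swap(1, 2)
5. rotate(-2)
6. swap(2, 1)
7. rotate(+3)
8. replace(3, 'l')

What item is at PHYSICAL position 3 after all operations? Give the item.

After op 1 (rotate(-2)): offset=3, physical=[A,B,C,D,E], logical=[D,E,A,B,C]
After op 2 (rotate(-2)): offset=1, physical=[A,B,C,D,E], logical=[B,C,D,E,A]
After op 3 (rotate(-1)): offset=0, physical=[A,B,C,D,E], logical=[A,B,C,D,E]
After op 4 (swap(1, 2)): offset=0, physical=[A,C,B,D,E], logical=[A,C,B,D,E]
After op 5 (rotate(-2)): offset=3, physical=[A,C,B,D,E], logical=[D,E,A,C,B]
After op 6 (swap(2, 1)): offset=3, physical=[E,C,B,D,A], logical=[D,A,E,C,B]
After op 7 (rotate(+3)): offset=1, physical=[E,C,B,D,A], logical=[C,B,D,A,E]
After op 8 (replace(3, 'l')): offset=1, physical=[E,C,B,D,l], logical=[C,B,D,l,E]

Answer: D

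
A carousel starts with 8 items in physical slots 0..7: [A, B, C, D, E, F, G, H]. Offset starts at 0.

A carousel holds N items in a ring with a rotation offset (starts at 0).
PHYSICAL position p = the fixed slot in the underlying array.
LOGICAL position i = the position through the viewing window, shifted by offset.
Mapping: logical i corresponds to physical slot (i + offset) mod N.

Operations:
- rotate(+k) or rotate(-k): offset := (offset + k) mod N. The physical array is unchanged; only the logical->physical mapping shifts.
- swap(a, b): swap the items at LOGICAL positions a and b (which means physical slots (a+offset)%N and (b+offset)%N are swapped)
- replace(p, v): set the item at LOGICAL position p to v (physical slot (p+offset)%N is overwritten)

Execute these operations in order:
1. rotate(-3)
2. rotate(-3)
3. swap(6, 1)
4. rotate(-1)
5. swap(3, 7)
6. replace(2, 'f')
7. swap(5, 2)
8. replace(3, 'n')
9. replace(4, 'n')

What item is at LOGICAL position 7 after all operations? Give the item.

After op 1 (rotate(-3)): offset=5, physical=[A,B,C,D,E,F,G,H], logical=[F,G,H,A,B,C,D,E]
After op 2 (rotate(-3)): offset=2, physical=[A,B,C,D,E,F,G,H], logical=[C,D,E,F,G,H,A,B]
After op 3 (swap(6, 1)): offset=2, physical=[D,B,C,A,E,F,G,H], logical=[C,A,E,F,G,H,D,B]
After op 4 (rotate(-1)): offset=1, physical=[D,B,C,A,E,F,G,H], logical=[B,C,A,E,F,G,H,D]
After op 5 (swap(3, 7)): offset=1, physical=[E,B,C,A,D,F,G,H], logical=[B,C,A,D,F,G,H,E]
After op 6 (replace(2, 'f')): offset=1, physical=[E,B,C,f,D,F,G,H], logical=[B,C,f,D,F,G,H,E]
After op 7 (swap(5, 2)): offset=1, physical=[E,B,C,G,D,F,f,H], logical=[B,C,G,D,F,f,H,E]
After op 8 (replace(3, 'n')): offset=1, physical=[E,B,C,G,n,F,f,H], logical=[B,C,G,n,F,f,H,E]
After op 9 (replace(4, 'n')): offset=1, physical=[E,B,C,G,n,n,f,H], logical=[B,C,G,n,n,f,H,E]

Answer: E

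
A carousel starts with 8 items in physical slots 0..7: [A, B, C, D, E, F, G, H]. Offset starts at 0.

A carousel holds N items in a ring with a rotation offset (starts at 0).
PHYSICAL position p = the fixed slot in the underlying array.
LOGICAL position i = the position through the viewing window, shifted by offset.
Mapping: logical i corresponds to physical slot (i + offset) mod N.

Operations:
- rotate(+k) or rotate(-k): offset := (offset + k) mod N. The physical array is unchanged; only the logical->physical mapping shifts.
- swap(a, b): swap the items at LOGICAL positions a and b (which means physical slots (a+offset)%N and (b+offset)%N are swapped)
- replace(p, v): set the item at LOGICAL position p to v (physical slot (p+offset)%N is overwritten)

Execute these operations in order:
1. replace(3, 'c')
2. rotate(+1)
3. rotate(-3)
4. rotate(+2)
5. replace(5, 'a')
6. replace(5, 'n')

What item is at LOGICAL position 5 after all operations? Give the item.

After op 1 (replace(3, 'c')): offset=0, physical=[A,B,C,c,E,F,G,H], logical=[A,B,C,c,E,F,G,H]
After op 2 (rotate(+1)): offset=1, physical=[A,B,C,c,E,F,G,H], logical=[B,C,c,E,F,G,H,A]
After op 3 (rotate(-3)): offset=6, physical=[A,B,C,c,E,F,G,H], logical=[G,H,A,B,C,c,E,F]
After op 4 (rotate(+2)): offset=0, physical=[A,B,C,c,E,F,G,H], logical=[A,B,C,c,E,F,G,H]
After op 5 (replace(5, 'a')): offset=0, physical=[A,B,C,c,E,a,G,H], logical=[A,B,C,c,E,a,G,H]
After op 6 (replace(5, 'n')): offset=0, physical=[A,B,C,c,E,n,G,H], logical=[A,B,C,c,E,n,G,H]

Answer: n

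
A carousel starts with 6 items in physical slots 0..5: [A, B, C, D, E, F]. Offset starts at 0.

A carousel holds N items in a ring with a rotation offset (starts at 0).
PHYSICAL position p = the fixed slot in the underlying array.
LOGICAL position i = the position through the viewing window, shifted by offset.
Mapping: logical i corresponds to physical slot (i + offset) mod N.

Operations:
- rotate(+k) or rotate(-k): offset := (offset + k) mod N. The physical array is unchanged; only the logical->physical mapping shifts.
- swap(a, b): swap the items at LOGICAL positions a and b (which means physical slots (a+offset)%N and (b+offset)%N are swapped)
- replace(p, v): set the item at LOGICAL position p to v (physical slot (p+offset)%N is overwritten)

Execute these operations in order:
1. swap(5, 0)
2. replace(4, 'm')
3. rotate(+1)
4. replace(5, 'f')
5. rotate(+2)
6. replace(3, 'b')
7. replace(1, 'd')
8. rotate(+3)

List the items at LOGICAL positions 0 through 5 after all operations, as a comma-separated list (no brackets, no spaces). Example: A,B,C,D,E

After op 1 (swap(5, 0)): offset=0, physical=[F,B,C,D,E,A], logical=[F,B,C,D,E,A]
After op 2 (replace(4, 'm')): offset=0, physical=[F,B,C,D,m,A], logical=[F,B,C,D,m,A]
After op 3 (rotate(+1)): offset=1, physical=[F,B,C,D,m,A], logical=[B,C,D,m,A,F]
After op 4 (replace(5, 'f')): offset=1, physical=[f,B,C,D,m,A], logical=[B,C,D,m,A,f]
After op 5 (rotate(+2)): offset=3, physical=[f,B,C,D,m,A], logical=[D,m,A,f,B,C]
After op 6 (replace(3, 'b')): offset=3, physical=[b,B,C,D,m,A], logical=[D,m,A,b,B,C]
After op 7 (replace(1, 'd')): offset=3, physical=[b,B,C,D,d,A], logical=[D,d,A,b,B,C]
After op 8 (rotate(+3)): offset=0, physical=[b,B,C,D,d,A], logical=[b,B,C,D,d,A]

Answer: b,B,C,D,d,A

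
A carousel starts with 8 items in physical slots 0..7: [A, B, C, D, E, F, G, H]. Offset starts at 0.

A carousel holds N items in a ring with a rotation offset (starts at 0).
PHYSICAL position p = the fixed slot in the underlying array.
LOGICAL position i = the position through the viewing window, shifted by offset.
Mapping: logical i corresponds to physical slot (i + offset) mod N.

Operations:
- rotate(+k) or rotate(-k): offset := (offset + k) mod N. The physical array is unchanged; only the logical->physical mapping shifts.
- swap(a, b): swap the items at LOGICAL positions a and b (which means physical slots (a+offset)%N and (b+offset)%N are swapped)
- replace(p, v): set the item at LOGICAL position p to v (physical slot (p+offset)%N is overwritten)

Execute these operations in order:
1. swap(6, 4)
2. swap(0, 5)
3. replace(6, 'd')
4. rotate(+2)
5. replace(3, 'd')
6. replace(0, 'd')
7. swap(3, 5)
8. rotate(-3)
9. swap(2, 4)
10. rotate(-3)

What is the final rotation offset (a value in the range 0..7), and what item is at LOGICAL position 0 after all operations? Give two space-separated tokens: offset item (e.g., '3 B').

After op 1 (swap(6, 4)): offset=0, physical=[A,B,C,D,G,F,E,H], logical=[A,B,C,D,G,F,E,H]
After op 2 (swap(0, 5)): offset=0, physical=[F,B,C,D,G,A,E,H], logical=[F,B,C,D,G,A,E,H]
After op 3 (replace(6, 'd')): offset=0, physical=[F,B,C,D,G,A,d,H], logical=[F,B,C,D,G,A,d,H]
After op 4 (rotate(+2)): offset=2, physical=[F,B,C,D,G,A,d,H], logical=[C,D,G,A,d,H,F,B]
After op 5 (replace(3, 'd')): offset=2, physical=[F,B,C,D,G,d,d,H], logical=[C,D,G,d,d,H,F,B]
After op 6 (replace(0, 'd')): offset=2, physical=[F,B,d,D,G,d,d,H], logical=[d,D,G,d,d,H,F,B]
After op 7 (swap(3, 5)): offset=2, physical=[F,B,d,D,G,H,d,d], logical=[d,D,G,H,d,d,F,B]
After op 8 (rotate(-3)): offset=7, physical=[F,B,d,D,G,H,d,d], logical=[d,F,B,d,D,G,H,d]
After op 9 (swap(2, 4)): offset=7, physical=[F,D,d,B,G,H,d,d], logical=[d,F,D,d,B,G,H,d]
After op 10 (rotate(-3)): offset=4, physical=[F,D,d,B,G,H,d,d], logical=[G,H,d,d,F,D,d,B]

Answer: 4 G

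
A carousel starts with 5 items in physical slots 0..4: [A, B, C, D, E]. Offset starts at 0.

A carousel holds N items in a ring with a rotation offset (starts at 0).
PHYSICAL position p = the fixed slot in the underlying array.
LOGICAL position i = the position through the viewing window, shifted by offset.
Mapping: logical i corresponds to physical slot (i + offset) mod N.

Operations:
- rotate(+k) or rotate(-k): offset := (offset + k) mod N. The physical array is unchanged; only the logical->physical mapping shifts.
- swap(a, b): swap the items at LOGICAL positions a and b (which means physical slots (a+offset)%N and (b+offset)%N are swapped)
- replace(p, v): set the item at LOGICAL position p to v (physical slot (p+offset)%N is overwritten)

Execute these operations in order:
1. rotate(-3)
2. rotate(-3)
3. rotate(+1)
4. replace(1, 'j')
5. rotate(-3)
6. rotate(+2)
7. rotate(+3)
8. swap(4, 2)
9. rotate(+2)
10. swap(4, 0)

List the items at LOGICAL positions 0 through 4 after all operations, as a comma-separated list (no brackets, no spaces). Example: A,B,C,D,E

Answer: D,A,E,C,j

Derivation:
After op 1 (rotate(-3)): offset=2, physical=[A,B,C,D,E], logical=[C,D,E,A,B]
After op 2 (rotate(-3)): offset=4, physical=[A,B,C,D,E], logical=[E,A,B,C,D]
After op 3 (rotate(+1)): offset=0, physical=[A,B,C,D,E], logical=[A,B,C,D,E]
After op 4 (replace(1, 'j')): offset=0, physical=[A,j,C,D,E], logical=[A,j,C,D,E]
After op 5 (rotate(-3)): offset=2, physical=[A,j,C,D,E], logical=[C,D,E,A,j]
After op 6 (rotate(+2)): offset=4, physical=[A,j,C,D,E], logical=[E,A,j,C,D]
After op 7 (rotate(+3)): offset=2, physical=[A,j,C,D,E], logical=[C,D,E,A,j]
After op 8 (swap(4, 2)): offset=2, physical=[A,E,C,D,j], logical=[C,D,j,A,E]
After op 9 (rotate(+2)): offset=4, physical=[A,E,C,D,j], logical=[j,A,E,C,D]
After op 10 (swap(4, 0)): offset=4, physical=[A,E,C,j,D], logical=[D,A,E,C,j]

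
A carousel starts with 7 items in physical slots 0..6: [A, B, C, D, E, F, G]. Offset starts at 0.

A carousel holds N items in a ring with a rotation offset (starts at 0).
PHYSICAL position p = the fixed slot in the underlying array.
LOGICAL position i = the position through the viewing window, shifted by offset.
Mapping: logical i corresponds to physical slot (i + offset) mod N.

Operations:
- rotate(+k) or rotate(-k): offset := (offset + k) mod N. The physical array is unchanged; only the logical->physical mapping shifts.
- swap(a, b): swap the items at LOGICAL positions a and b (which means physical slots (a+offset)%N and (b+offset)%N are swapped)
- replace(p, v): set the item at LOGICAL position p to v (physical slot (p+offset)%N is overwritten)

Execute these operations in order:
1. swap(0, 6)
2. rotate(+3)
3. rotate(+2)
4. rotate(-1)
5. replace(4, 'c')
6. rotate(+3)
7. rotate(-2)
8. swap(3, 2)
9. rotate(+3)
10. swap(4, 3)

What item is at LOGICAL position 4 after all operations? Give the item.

After op 1 (swap(0, 6)): offset=0, physical=[G,B,C,D,E,F,A], logical=[G,B,C,D,E,F,A]
After op 2 (rotate(+3)): offset=3, physical=[G,B,C,D,E,F,A], logical=[D,E,F,A,G,B,C]
After op 3 (rotate(+2)): offset=5, physical=[G,B,C,D,E,F,A], logical=[F,A,G,B,C,D,E]
After op 4 (rotate(-1)): offset=4, physical=[G,B,C,D,E,F,A], logical=[E,F,A,G,B,C,D]
After op 5 (replace(4, 'c')): offset=4, physical=[G,c,C,D,E,F,A], logical=[E,F,A,G,c,C,D]
After op 6 (rotate(+3)): offset=0, physical=[G,c,C,D,E,F,A], logical=[G,c,C,D,E,F,A]
After op 7 (rotate(-2)): offset=5, physical=[G,c,C,D,E,F,A], logical=[F,A,G,c,C,D,E]
After op 8 (swap(3, 2)): offset=5, physical=[c,G,C,D,E,F,A], logical=[F,A,c,G,C,D,E]
After op 9 (rotate(+3)): offset=1, physical=[c,G,C,D,E,F,A], logical=[G,C,D,E,F,A,c]
After op 10 (swap(4, 3)): offset=1, physical=[c,G,C,D,F,E,A], logical=[G,C,D,F,E,A,c]

Answer: E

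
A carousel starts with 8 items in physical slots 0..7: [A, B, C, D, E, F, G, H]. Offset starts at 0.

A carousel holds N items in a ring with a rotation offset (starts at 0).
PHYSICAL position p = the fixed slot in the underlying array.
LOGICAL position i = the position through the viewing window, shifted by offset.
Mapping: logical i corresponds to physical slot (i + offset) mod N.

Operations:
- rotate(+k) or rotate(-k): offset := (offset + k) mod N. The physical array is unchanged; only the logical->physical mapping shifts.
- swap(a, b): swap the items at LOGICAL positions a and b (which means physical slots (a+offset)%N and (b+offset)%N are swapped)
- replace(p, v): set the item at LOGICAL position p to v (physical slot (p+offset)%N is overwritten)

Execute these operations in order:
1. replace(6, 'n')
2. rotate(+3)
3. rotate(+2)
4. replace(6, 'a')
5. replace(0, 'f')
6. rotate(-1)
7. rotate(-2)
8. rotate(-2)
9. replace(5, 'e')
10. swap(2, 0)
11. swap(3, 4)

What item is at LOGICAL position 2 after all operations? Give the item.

After op 1 (replace(6, 'n')): offset=0, physical=[A,B,C,D,E,F,n,H], logical=[A,B,C,D,E,F,n,H]
After op 2 (rotate(+3)): offset=3, physical=[A,B,C,D,E,F,n,H], logical=[D,E,F,n,H,A,B,C]
After op 3 (rotate(+2)): offset=5, physical=[A,B,C,D,E,F,n,H], logical=[F,n,H,A,B,C,D,E]
After op 4 (replace(6, 'a')): offset=5, physical=[A,B,C,a,E,F,n,H], logical=[F,n,H,A,B,C,a,E]
After op 5 (replace(0, 'f')): offset=5, physical=[A,B,C,a,E,f,n,H], logical=[f,n,H,A,B,C,a,E]
After op 6 (rotate(-1)): offset=4, physical=[A,B,C,a,E,f,n,H], logical=[E,f,n,H,A,B,C,a]
After op 7 (rotate(-2)): offset=2, physical=[A,B,C,a,E,f,n,H], logical=[C,a,E,f,n,H,A,B]
After op 8 (rotate(-2)): offset=0, physical=[A,B,C,a,E,f,n,H], logical=[A,B,C,a,E,f,n,H]
After op 9 (replace(5, 'e')): offset=0, physical=[A,B,C,a,E,e,n,H], logical=[A,B,C,a,E,e,n,H]
After op 10 (swap(2, 0)): offset=0, physical=[C,B,A,a,E,e,n,H], logical=[C,B,A,a,E,e,n,H]
After op 11 (swap(3, 4)): offset=0, physical=[C,B,A,E,a,e,n,H], logical=[C,B,A,E,a,e,n,H]

Answer: A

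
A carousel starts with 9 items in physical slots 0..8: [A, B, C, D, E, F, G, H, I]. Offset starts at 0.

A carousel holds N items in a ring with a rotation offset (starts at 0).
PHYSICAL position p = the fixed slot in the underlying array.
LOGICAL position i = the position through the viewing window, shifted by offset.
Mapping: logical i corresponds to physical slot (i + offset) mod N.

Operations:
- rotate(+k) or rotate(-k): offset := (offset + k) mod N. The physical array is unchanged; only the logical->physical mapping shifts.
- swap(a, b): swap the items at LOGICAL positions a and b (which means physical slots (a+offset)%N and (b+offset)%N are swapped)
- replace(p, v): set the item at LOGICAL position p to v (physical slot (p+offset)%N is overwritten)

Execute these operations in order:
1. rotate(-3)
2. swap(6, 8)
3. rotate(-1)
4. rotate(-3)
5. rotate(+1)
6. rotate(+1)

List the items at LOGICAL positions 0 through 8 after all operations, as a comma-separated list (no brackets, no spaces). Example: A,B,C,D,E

Answer: E,D,G,H,I,A,B,C,F

Derivation:
After op 1 (rotate(-3)): offset=6, physical=[A,B,C,D,E,F,G,H,I], logical=[G,H,I,A,B,C,D,E,F]
After op 2 (swap(6, 8)): offset=6, physical=[A,B,C,F,E,D,G,H,I], logical=[G,H,I,A,B,C,F,E,D]
After op 3 (rotate(-1)): offset=5, physical=[A,B,C,F,E,D,G,H,I], logical=[D,G,H,I,A,B,C,F,E]
After op 4 (rotate(-3)): offset=2, physical=[A,B,C,F,E,D,G,H,I], logical=[C,F,E,D,G,H,I,A,B]
After op 5 (rotate(+1)): offset=3, physical=[A,B,C,F,E,D,G,H,I], logical=[F,E,D,G,H,I,A,B,C]
After op 6 (rotate(+1)): offset=4, physical=[A,B,C,F,E,D,G,H,I], logical=[E,D,G,H,I,A,B,C,F]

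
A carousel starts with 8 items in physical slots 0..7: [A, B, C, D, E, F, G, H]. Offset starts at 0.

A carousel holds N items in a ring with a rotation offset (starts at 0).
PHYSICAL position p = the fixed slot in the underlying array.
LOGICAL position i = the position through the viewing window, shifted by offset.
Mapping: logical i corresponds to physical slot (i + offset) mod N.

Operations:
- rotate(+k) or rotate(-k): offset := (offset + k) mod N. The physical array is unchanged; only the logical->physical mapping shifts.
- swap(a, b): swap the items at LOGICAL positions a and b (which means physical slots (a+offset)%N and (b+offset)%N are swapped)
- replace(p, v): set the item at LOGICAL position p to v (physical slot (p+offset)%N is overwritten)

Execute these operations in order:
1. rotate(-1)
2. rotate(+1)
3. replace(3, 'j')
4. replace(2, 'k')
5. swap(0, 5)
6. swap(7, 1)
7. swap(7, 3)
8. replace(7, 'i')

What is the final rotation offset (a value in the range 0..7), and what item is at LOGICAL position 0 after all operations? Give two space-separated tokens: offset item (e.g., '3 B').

After op 1 (rotate(-1)): offset=7, physical=[A,B,C,D,E,F,G,H], logical=[H,A,B,C,D,E,F,G]
After op 2 (rotate(+1)): offset=0, physical=[A,B,C,D,E,F,G,H], logical=[A,B,C,D,E,F,G,H]
After op 3 (replace(3, 'j')): offset=0, physical=[A,B,C,j,E,F,G,H], logical=[A,B,C,j,E,F,G,H]
After op 4 (replace(2, 'k')): offset=0, physical=[A,B,k,j,E,F,G,H], logical=[A,B,k,j,E,F,G,H]
After op 5 (swap(0, 5)): offset=0, physical=[F,B,k,j,E,A,G,H], logical=[F,B,k,j,E,A,G,H]
After op 6 (swap(7, 1)): offset=0, physical=[F,H,k,j,E,A,G,B], logical=[F,H,k,j,E,A,G,B]
After op 7 (swap(7, 3)): offset=0, physical=[F,H,k,B,E,A,G,j], logical=[F,H,k,B,E,A,G,j]
After op 8 (replace(7, 'i')): offset=0, physical=[F,H,k,B,E,A,G,i], logical=[F,H,k,B,E,A,G,i]

Answer: 0 F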